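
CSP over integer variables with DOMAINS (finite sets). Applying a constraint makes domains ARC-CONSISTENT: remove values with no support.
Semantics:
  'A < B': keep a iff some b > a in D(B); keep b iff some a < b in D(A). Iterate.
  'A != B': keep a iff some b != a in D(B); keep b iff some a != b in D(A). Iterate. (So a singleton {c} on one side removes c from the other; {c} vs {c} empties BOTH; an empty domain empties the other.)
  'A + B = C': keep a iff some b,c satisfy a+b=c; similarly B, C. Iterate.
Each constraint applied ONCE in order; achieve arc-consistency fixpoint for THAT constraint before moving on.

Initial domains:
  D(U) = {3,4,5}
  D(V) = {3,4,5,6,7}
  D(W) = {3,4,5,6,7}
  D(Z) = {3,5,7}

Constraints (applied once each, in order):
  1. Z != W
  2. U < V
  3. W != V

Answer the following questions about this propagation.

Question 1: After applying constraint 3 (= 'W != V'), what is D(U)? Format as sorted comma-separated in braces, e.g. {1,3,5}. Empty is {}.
Constraint 1 (Z != W) on D(Z)={3,5,7} D(W)={3,4,5,6,7}: no change
Constraint 2 (U < V) on D(U)={3,4,5} D(V)={3,4,5,6,7}: V {3,4,5,6,7}->{4,5,6,7}
Constraint 3 (W != V) on D(W)={3,4,5,6,7} D(V)={4,5,6,7}: no change
So after constraint 3: D(U) = {3,4,5}

Answer: {3,4,5}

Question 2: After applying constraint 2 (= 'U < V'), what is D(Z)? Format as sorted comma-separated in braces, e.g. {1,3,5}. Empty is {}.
Constraint 1 (Z != W) on D(Z)={3,5,7} D(W)={3,4,5,6,7}: no change
Constraint 2 (U < V) on D(U)={3,4,5} D(V)={3,4,5,6,7}: V {3,4,5,6,7}->{4,5,6,7}
So after constraint 2: D(Z) = {3,5,7}

Answer: {3,5,7}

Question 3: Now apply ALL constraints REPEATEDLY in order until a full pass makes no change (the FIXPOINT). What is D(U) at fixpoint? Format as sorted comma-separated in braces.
Answer: {3,4,5}

Derivation:
pass 0 (initial): D(U)={3,4,5}
pass 1: V {3,4,5,6,7}->{4,5,6,7}
pass 2: no change
Fixpoint after 2 passes: D(U) = {3,4,5}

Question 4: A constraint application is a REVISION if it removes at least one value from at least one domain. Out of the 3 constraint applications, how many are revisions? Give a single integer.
Constraint 1 (Z != W) on D(Z)={3,5,7} D(W)={3,4,5,6,7}: no change => not a revision
Constraint 2 (U < V) on D(U)={3,4,5} D(V)={3,4,5,6,7}: V {3,4,5,6,7}->{4,5,6,7} => REVISION
Constraint 3 (W != V) on D(W)={3,4,5,6,7} D(V)={4,5,6,7}: no change => not a revision
Total revisions = 1

Answer: 1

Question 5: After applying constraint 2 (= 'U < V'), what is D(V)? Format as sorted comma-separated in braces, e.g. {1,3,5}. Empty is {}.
Constraint 1 (Z != W) on D(Z)={3,5,7} D(W)={3,4,5,6,7}: no change
Constraint 2 (U < V) on D(U)={3,4,5} D(V)={3,4,5,6,7}: V {3,4,5,6,7}->{4,5,6,7}
So after constraint 2: D(V) = {4,5,6,7}

Answer: {4,5,6,7}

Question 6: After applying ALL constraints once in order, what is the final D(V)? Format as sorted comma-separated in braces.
Answer: {4,5,6,7}

Derivation:
Constraint 1 (Z != W) on D(Z)={3,5,7} D(W)={3,4,5,6,7}: no change
Constraint 2 (U < V) on D(U)={3,4,5} D(V)={3,4,5,6,7}: V {3,4,5,6,7}->{4,5,6,7}
Constraint 3 (W != V) on D(W)={3,4,5,6,7} D(V)={4,5,6,7}: no change
So after all 3 constraints: D(V) = {4,5,6,7}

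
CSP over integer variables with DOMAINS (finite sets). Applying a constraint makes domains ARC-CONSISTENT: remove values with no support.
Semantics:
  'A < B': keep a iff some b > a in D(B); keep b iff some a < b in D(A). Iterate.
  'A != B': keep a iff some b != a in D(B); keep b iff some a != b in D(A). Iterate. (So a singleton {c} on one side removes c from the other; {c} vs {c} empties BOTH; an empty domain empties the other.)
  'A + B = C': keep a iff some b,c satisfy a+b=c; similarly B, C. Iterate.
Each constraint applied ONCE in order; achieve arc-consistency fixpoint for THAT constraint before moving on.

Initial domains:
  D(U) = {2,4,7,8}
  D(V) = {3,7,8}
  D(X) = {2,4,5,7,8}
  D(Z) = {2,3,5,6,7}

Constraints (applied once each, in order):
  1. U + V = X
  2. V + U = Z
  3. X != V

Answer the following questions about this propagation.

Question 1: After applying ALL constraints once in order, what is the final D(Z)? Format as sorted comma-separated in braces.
Constraint 1 (U + V = X) on D(U)={2,4,7,8} D(V)={3,7,8} D(X)={2,4,5,7,8}: U {2,4,7,8}->{2,4}; V {3,7,8}->{3}; X {2,4,5,7,8}->{5,7}
Constraint 2 (V + U = Z) on D(V)={3} D(U)={2,4} D(Z)={2,3,5,6,7}: Z {2,3,5,6,7}->{5,7}
Constraint 3 (X != V) on D(X)={5,7} D(V)={3}: no change
So after all 3 constraints: D(Z) = {5,7}

Answer: {5,7}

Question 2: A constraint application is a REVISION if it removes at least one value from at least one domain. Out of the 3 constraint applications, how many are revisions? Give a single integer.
Constraint 1 (U + V = X) on D(U)={2,4,7,8} D(V)={3,7,8} D(X)={2,4,5,7,8}: U {2,4,7,8}->{2,4}; V {3,7,8}->{3}; X {2,4,5,7,8}->{5,7} => REVISION
Constraint 2 (V + U = Z) on D(V)={3} D(U)={2,4} D(Z)={2,3,5,6,7}: Z {2,3,5,6,7}->{5,7} => REVISION
Constraint 3 (X != V) on D(X)={5,7} D(V)={3}: no change => not a revision
Total revisions = 2

Answer: 2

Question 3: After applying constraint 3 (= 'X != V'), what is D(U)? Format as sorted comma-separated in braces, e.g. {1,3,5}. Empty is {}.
Constraint 1 (U + V = X) on D(U)={2,4,7,8} D(V)={3,7,8} D(X)={2,4,5,7,8}: U {2,4,7,8}->{2,4}; V {3,7,8}->{3}; X {2,4,5,7,8}->{5,7}
Constraint 2 (V + U = Z) on D(V)={3} D(U)={2,4} D(Z)={2,3,5,6,7}: Z {2,3,5,6,7}->{5,7}
Constraint 3 (X != V) on D(X)={5,7} D(V)={3}: no change
So after constraint 3: D(U) = {2,4}

Answer: {2,4}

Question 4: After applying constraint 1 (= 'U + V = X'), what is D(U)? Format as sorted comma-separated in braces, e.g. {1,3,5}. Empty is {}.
Answer: {2,4}

Derivation:
Constraint 1 (U + V = X) on D(U)={2,4,7,8} D(V)={3,7,8} D(X)={2,4,5,7,8}: U {2,4,7,8}->{2,4}; V {3,7,8}->{3}; X {2,4,5,7,8}->{5,7}
So after constraint 1: D(U) = {2,4}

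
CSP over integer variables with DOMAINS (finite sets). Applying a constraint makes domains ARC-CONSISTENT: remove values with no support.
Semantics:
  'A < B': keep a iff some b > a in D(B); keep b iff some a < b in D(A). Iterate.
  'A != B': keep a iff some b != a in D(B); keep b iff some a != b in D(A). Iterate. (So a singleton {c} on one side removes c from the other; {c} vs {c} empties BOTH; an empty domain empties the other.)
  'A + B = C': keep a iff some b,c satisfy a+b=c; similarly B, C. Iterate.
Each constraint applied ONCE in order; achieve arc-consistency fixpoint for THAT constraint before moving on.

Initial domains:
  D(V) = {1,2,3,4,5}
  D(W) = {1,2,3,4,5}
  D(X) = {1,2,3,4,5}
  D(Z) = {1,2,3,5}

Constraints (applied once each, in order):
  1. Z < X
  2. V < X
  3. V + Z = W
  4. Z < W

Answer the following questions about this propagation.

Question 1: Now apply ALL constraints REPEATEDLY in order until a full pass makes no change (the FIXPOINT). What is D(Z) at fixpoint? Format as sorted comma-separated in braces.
pass 0 (initial): D(Z)={1,2,3,5}
pass 1: V {1,2,3,4,5}->{1,2,3,4}; W {1,2,3,4,5}->{2,3,4,5}; X {1,2,3,4,5}->{2,3,4,5}; Z {1,2,3,5}->{1,2,3}
pass 2: no change
Fixpoint after 2 passes: D(Z) = {1,2,3}

Answer: {1,2,3}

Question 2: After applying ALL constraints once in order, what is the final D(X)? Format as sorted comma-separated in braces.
Answer: {2,3,4,5}

Derivation:
Constraint 1 (Z < X) on D(Z)={1,2,3,5} D(X)={1,2,3,4,5}: Z {1,2,3,5}->{1,2,3}; X {1,2,3,4,5}->{2,3,4,5}
Constraint 2 (V < X) on D(V)={1,2,3,4,5} D(X)={2,3,4,5}: V {1,2,3,4,5}->{1,2,3,4}
Constraint 3 (V + Z = W) on D(V)={1,2,3,4} D(Z)={1,2,3} D(W)={1,2,3,4,5}: W {1,2,3,4,5}->{2,3,4,5}
Constraint 4 (Z < W) on D(Z)={1,2,3} D(W)={2,3,4,5}: no change
So after all 4 constraints: D(X) = {2,3,4,5}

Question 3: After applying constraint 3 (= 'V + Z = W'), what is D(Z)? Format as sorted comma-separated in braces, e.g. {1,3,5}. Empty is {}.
Answer: {1,2,3}

Derivation:
Constraint 1 (Z < X) on D(Z)={1,2,3,5} D(X)={1,2,3,4,5}: Z {1,2,3,5}->{1,2,3}; X {1,2,3,4,5}->{2,3,4,5}
Constraint 2 (V < X) on D(V)={1,2,3,4,5} D(X)={2,3,4,5}: V {1,2,3,4,5}->{1,2,3,4}
Constraint 3 (V + Z = W) on D(V)={1,2,3,4} D(Z)={1,2,3} D(W)={1,2,3,4,5}: W {1,2,3,4,5}->{2,3,4,5}
So after constraint 3: D(Z) = {1,2,3}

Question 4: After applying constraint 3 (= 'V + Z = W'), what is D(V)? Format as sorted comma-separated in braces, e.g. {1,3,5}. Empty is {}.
Constraint 1 (Z < X) on D(Z)={1,2,3,5} D(X)={1,2,3,4,5}: Z {1,2,3,5}->{1,2,3}; X {1,2,3,4,5}->{2,3,4,5}
Constraint 2 (V < X) on D(V)={1,2,3,4,5} D(X)={2,3,4,5}: V {1,2,3,4,5}->{1,2,3,4}
Constraint 3 (V + Z = W) on D(V)={1,2,3,4} D(Z)={1,2,3} D(W)={1,2,3,4,5}: W {1,2,3,4,5}->{2,3,4,5}
So after constraint 3: D(V) = {1,2,3,4}

Answer: {1,2,3,4}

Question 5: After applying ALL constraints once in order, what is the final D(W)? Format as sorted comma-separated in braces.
Constraint 1 (Z < X) on D(Z)={1,2,3,5} D(X)={1,2,3,4,5}: Z {1,2,3,5}->{1,2,3}; X {1,2,3,4,5}->{2,3,4,5}
Constraint 2 (V < X) on D(V)={1,2,3,4,5} D(X)={2,3,4,5}: V {1,2,3,4,5}->{1,2,3,4}
Constraint 3 (V + Z = W) on D(V)={1,2,3,4} D(Z)={1,2,3} D(W)={1,2,3,4,5}: W {1,2,3,4,5}->{2,3,4,5}
Constraint 4 (Z < W) on D(Z)={1,2,3} D(W)={2,3,4,5}: no change
So after all 4 constraints: D(W) = {2,3,4,5}

Answer: {2,3,4,5}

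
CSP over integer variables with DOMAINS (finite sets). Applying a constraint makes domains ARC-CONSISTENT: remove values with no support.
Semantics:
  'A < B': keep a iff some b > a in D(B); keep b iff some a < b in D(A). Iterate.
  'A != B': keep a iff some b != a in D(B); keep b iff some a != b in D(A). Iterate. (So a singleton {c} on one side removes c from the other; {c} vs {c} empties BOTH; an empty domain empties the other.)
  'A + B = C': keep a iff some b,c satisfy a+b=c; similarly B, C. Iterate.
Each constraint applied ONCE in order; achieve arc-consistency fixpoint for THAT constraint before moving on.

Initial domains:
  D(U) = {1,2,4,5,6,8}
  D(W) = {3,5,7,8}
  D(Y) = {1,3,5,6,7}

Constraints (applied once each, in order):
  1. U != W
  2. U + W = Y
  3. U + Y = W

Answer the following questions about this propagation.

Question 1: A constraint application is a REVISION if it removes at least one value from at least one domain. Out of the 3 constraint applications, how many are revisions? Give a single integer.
Constraint 1 (U != W) on D(U)={1,2,4,5,6,8} D(W)={3,5,7,8}: no change => not a revision
Constraint 2 (U + W = Y) on D(U)={1,2,4,5,6,8} D(W)={3,5,7,8} D(Y)={1,3,5,6,7}: U {1,2,4,5,6,8}->{1,2,4}; W {3,5,7,8}->{3,5}; Y {1,3,5,6,7}->{5,6,7} => REVISION
Constraint 3 (U + Y = W) on D(U)={1,2,4} D(Y)={5,6,7} D(W)={3,5}: U {1,2,4}->{}; Y {5,6,7}->{}; W {3,5}->{} => REVISION
Total revisions = 2

Answer: 2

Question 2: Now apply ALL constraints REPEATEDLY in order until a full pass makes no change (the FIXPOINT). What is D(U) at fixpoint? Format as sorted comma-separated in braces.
Answer: {}

Derivation:
pass 0 (initial): D(U)={1,2,4,5,6,8}
pass 1: U {1,2,4,5,6,8}->{}; W {3,5,7,8}->{}; Y {1,3,5,6,7}->{}
pass 2: no change
Fixpoint after 2 passes: D(U) = {}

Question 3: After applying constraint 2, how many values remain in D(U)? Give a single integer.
Answer: 3

Derivation:
Constraint 1 (U != W) on D(U)={1,2,4,5,6,8} D(W)={3,5,7,8}: no change
Constraint 2 (U + W = Y) on D(U)={1,2,4,5,6,8} D(W)={3,5,7,8} D(Y)={1,3,5,6,7}: U {1,2,4,5,6,8}->{1,2,4}; W {3,5,7,8}->{3,5}; Y {1,3,5,6,7}->{5,6,7}
So after constraint 2: D(U)={1,2,4}, size = 3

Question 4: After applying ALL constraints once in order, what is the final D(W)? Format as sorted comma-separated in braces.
Answer: {}

Derivation:
Constraint 1 (U != W) on D(U)={1,2,4,5,6,8} D(W)={3,5,7,8}: no change
Constraint 2 (U + W = Y) on D(U)={1,2,4,5,6,8} D(W)={3,5,7,8} D(Y)={1,3,5,6,7}: U {1,2,4,5,6,8}->{1,2,4}; W {3,5,7,8}->{3,5}; Y {1,3,5,6,7}->{5,6,7}
Constraint 3 (U + Y = W) on D(U)={1,2,4} D(Y)={5,6,7} D(W)={3,5}: U {1,2,4}->{}; Y {5,6,7}->{}; W {3,5}->{}
So after all 3 constraints: D(W) = {}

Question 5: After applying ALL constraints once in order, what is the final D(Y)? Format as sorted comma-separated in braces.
Constraint 1 (U != W) on D(U)={1,2,4,5,6,8} D(W)={3,5,7,8}: no change
Constraint 2 (U + W = Y) on D(U)={1,2,4,5,6,8} D(W)={3,5,7,8} D(Y)={1,3,5,6,7}: U {1,2,4,5,6,8}->{1,2,4}; W {3,5,7,8}->{3,5}; Y {1,3,5,6,7}->{5,6,7}
Constraint 3 (U + Y = W) on D(U)={1,2,4} D(Y)={5,6,7} D(W)={3,5}: U {1,2,4}->{}; Y {5,6,7}->{}; W {3,5}->{}
So after all 3 constraints: D(Y) = {}

Answer: {}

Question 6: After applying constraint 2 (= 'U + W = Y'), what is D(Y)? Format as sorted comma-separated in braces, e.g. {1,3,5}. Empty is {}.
Answer: {5,6,7}

Derivation:
Constraint 1 (U != W) on D(U)={1,2,4,5,6,8} D(W)={3,5,7,8}: no change
Constraint 2 (U + W = Y) on D(U)={1,2,4,5,6,8} D(W)={3,5,7,8} D(Y)={1,3,5,6,7}: U {1,2,4,5,6,8}->{1,2,4}; W {3,5,7,8}->{3,5}; Y {1,3,5,6,7}->{5,6,7}
So after constraint 2: D(Y) = {5,6,7}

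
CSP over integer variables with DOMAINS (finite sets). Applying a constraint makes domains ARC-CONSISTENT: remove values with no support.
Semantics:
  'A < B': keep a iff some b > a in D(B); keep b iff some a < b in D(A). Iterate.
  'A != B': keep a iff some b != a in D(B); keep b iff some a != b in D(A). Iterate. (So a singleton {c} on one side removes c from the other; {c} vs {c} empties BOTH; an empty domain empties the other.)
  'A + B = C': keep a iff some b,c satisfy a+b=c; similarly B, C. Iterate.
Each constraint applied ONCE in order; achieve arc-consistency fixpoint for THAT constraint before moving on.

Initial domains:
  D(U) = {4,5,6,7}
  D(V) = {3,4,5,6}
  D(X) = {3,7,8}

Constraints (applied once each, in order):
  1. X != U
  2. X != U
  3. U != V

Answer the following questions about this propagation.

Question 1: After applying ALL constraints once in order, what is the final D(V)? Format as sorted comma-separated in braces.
Answer: {3,4,5,6}

Derivation:
Constraint 1 (X != U) on D(X)={3,7,8} D(U)={4,5,6,7}: no change
Constraint 2 (X != U) on D(X)={3,7,8} D(U)={4,5,6,7}: no change
Constraint 3 (U != V) on D(U)={4,5,6,7} D(V)={3,4,5,6}: no change
So after all 3 constraints: D(V) = {3,4,5,6}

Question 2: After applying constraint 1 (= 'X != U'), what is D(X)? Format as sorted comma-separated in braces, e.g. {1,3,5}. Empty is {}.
Answer: {3,7,8}

Derivation:
Constraint 1 (X != U) on D(X)={3,7,8} D(U)={4,5,6,7}: no change
So after constraint 1: D(X) = {3,7,8}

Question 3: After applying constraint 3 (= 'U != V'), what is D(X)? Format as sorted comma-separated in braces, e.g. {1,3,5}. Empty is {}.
Answer: {3,7,8}

Derivation:
Constraint 1 (X != U) on D(X)={3,7,8} D(U)={4,5,6,7}: no change
Constraint 2 (X != U) on D(X)={3,7,8} D(U)={4,5,6,7}: no change
Constraint 3 (U != V) on D(U)={4,5,6,7} D(V)={3,4,5,6}: no change
So after constraint 3: D(X) = {3,7,8}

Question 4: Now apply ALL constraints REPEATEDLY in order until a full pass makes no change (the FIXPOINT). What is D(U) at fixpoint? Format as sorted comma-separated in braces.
pass 0 (initial): D(U)={4,5,6,7}
pass 1: no change
Fixpoint after 1 passes: D(U) = {4,5,6,7}

Answer: {4,5,6,7}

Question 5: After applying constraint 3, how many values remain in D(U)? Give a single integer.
Answer: 4

Derivation:
Constraint 1 (X != U) on D(X)={3,7,8} D(U)={4,5,6,7}: no change
Constraint 2 (X != U) on D(X)={3,7,8} D(U)={4,5,6,7}: no change
Constraint 3 (U != V) on D(U)={4,5,6,7} D(V)={3,4,5,6}: no change
So after constraint 3: D(U)={4,5,6,7}, size = 4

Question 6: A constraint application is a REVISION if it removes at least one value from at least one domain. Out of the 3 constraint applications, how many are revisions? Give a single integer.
Answer: 0

Derivation:
Constraint 1 (X != U) on D(X)={3,7,8} D(U)={4,5,6,7}: no change => not a revision
Constraint 2 (X != U) on D(X)={3,7,8} D(U)={4,5,6,7}: no change => not a revision
Constraint 3 (U != V) on D(U)={4,5,6,7} D(V)={3,4,5,6}: no change => not a revision
Total revisions = 0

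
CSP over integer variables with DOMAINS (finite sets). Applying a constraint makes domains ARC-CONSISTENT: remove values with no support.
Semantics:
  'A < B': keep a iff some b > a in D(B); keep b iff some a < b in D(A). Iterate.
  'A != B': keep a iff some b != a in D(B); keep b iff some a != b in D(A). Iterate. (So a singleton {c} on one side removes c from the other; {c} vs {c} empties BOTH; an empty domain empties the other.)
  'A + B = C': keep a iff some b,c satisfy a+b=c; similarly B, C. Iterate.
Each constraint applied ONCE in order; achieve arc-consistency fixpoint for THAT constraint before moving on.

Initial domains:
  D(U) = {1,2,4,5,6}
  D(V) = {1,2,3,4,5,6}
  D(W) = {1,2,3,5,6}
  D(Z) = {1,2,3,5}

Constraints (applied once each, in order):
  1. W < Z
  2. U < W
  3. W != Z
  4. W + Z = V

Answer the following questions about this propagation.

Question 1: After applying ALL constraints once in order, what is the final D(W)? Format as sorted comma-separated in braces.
Answer: {2,3}

Derivation:
Constraint 1 (W < Z) on D(W)={1,2,3,5,6} D(Z)={1,2,3,5}: W {1,2,3,5,6}->{1,2,3}; Z {1,2,3,5}->{2,3,5}
Constraint 2 (U < W) on D(U)={1,2,4,5,6} D(W)={1,2,3}: U {1,2,4,5,6}->{1,2}; W {1,2,3}->{2,3}
Constraint 3 (W != Z) on D(W)={2,3} D(Z)={2,3,5}: no change
Constraint 4 (W + Z = V) on D(W)={2,3} D(Z)={2,3,5} D(V)={1,2,3,4,5,6}: Z {2,3,5}->{2,3}; V {1,2,3,4,5,6}->{4,5,6}
So after all 4 constraints: D(W) = {2,3}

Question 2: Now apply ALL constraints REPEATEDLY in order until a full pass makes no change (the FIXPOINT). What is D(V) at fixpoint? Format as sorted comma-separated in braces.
pass 0 (initial): D(V)={1,2,3,4,5,6}
pass 1: U {1,2,4,5,6}->{1,2}; V {1,2,3,4,5,6}->{4,5,6}; W {1,2,3,5,6}->{2,3}; Z {1,2,3,5}->{2,3}
pass 2: U {1,2}->{1}; V {4,5,6}->{5}; W {2,3}->{2}; Z {2,3}->{3}
pass 3: no change
Fixpoint after 3 passes: D(V) = {5}

Answer: {5}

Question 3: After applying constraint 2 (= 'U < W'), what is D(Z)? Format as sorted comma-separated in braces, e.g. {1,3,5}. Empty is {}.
Constraint 1 (W < Z) on D(W)={1,2,3,5,6} D(Z)={1,2,3,5}: W {1,2,3,5,6}->{1,2,3}; Z {1,2,3,5}->{2,3,5}
Constraint 2 (U < W) on D(U)={1,2,4,5,6} D(W)={1,2,3}: U {1,2,4,5,6}->{1,2}; W {1,2,3}->{2,3}
So after constraint 2: D(Z) = {2,3,5}

Answer: {2,3,5}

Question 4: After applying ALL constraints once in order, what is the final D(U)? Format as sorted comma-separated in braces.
Constraint 1 (W < Z) on D(W)={1,2,3,5,6} D(Z)={1,2,3,5}: W {1,2,3,5,6}->{1,2,3}; Z {1,2,3,5}->{2,3,5}
Constraint 2 (U < W) on D(U)={1,2,4,5,6} D(W)={1,2,3}: U {1,2,4,5,6}->{1,2}; W {1,2,3}->{2,3}
Constraint 3 (W != Z) on D(W)={2,3} D(Z)={2,3,5}: no change
Constraint 4 (W + Z = V) on D(W)={2,3} D(Z)={2,3,5} D(V)={1,2,3,4,5,6}: Z {2,3,5}->{2,3}; V {1,2,3,4,5,6}->{4,5,6}
So after all 4 constraints: D(U) = {1,2}

Answer: {1,2}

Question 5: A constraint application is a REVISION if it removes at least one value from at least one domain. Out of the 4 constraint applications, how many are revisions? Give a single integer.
Answer: 3

Derivation:
Constraint 1 (W < Z) on D(W)={1,2,3,5,6} D(Z)={1,2,3,5}: W {1,2,3,5,6}->{1,2,3}; Z {1,2,3,5}->{2,3,5} => REVISION
Constraint 2 (U < W) on D(U)={1,2,4,5,6} D(W)={1,2,3}: U {1,2,4,5,6}->{1,2}; W {1,2,3}->{2,3} => REVISION
Constraint 3 (W != Z) on D(W)={2,3} D(Z)={2,3,5}: no change => not a revision
Constraint 4 (W + Z = V) on D(W)={2,3} D(Z)={2,3,5} D(V)={1,2,3,4,5,6}: Z {2,3,5}->{2,3}; V {1,2,3,4,5,6}->{4,5,6} => REVISION
Total revisions = 3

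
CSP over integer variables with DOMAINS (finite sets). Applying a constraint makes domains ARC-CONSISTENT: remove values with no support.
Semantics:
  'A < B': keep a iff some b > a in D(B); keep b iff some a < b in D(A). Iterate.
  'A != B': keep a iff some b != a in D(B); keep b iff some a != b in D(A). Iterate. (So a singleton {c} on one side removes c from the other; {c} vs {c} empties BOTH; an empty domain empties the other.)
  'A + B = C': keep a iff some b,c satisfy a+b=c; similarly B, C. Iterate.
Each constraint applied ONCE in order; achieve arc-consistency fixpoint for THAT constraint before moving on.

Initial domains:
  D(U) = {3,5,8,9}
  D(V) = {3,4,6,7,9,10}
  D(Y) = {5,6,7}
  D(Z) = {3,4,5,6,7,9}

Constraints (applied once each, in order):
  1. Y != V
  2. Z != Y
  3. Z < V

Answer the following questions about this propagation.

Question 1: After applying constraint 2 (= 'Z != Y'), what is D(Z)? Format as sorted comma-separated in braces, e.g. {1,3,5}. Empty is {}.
Answer: {3,4,5,6,7,9}

Derivation:
Constraint 1 (Y != V) on D(Y)={5,6,7} D(V)={3,4,6,7,9,10}: no change
Constraint 2 (Z != Y) on D(Z)={3,4,5,6,7,9} D(Y)={5,6,7}: no change
So after constraint 2: D(Z) = {3,4,5,6,7,9}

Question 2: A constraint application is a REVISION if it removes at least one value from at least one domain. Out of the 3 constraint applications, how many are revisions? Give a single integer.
Answer: 1

Derivation:
Constraint 1 (Y != V) on D(Y)={5,6,7} D(V)={3,4,6,7,9,10}: no change => not a revision
Constraint 2 (Z != Y) on D(Z)={3,4,5,6,7,9} D(Y)={5,6,7}: no change => not a revision
Constraint 3 (Z < V) on D(Z)={3,4,5,6,7,9} D(V)={3,4,6,7,9,10}: V {3,4,6,7,9,10}->{4,6,7,9,10} => REVISION
Total revisions = 1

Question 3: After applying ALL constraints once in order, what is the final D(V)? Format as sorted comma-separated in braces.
Answer: {4,6,7,9,10}

Derivation:
Constraint 1 (Y != V) on D(Y)={5,6,7} D(V)={3,4,6,7,9,10}: no change
Constraint 2 (Z != Y) on D(Z)={3,4,5,6,7,9} D(Y)={5,6,7}: no change
Constraint 3 (Z < V) on D(Z)={3,4,5,6,7,9} D(V)={3,4,6,7,9,10}: V {3,4,6,7,9,10}->{4,6,7,9,10}
So after all 3 constraints: D(V) = {4,6,7,9,10}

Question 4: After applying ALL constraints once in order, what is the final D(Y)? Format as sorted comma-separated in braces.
Constraint 1 (Y != V) on D(Y)={5,6,7} D(V)={3,4,6,7,9,10}: no change
Constraint 2 (Z != Y) on D(Z)={3,4,5,6,7,9} D(Y)={5,6,7}: no change
Constraint 3 (Z < V) on D(Z)={3,4,5,6,7,9} D(V)={3,4,6,7,9,10}: V {3,4,6,7,9,10}->{4,6,7,9,10}
So after all 3 constraints: D(Y) = {5,6,7}

Answer: {5,6,7}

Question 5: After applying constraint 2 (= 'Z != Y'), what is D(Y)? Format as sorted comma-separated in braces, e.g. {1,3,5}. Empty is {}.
Constraint 1 (Y != V) on D(Y)={5,6,7} D(V)={3,4,6,7,9,10}: no change
Constraint 2 (Z != Y) on D(Z)={3,4,5,6,7,9} D(Y)={5,6,7}: no change
So after constraint 2: D(Y) = {5,6,7}

Answer: {5,6,7}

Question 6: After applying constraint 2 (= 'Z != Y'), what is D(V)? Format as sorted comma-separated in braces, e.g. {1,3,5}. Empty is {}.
Answer: {3,4,6,7,9,10}

Derivation:
Constraint 1 (Y != V) on D(Y)={5,6,7} D(V)={3,4,6,7,9,10}: no change
Constraint 2 (Z != Y) on D(Z)={3,4,5,6,7,9} D(Y)={5,6,7}: no change
So after constraint 2: D(V) = {3,4,6,7,9,10}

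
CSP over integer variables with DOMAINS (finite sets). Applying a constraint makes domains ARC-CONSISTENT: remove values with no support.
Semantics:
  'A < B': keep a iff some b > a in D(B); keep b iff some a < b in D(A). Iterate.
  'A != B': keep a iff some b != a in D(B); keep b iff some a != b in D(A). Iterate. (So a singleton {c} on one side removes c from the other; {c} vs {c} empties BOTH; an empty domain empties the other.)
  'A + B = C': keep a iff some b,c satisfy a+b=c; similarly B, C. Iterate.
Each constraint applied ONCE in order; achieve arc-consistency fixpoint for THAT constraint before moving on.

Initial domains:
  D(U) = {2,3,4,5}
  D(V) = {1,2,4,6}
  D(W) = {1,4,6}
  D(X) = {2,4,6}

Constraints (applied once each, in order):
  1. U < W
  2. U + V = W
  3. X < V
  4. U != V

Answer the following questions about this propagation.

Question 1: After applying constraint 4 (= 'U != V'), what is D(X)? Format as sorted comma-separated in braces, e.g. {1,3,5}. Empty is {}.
Answer: {2}

Derivation:
Constraint 1 (U < W) on D(U)={2,3,4,5} D(W)={1,4,6}: W {1,4,6}->{4,6}
Constraint 2 (U + V = W) on D(U)={2,3,4,5} D(V)={1,2,4,6} D(W)={4,6}: V {1,2,4,6}->{1,2,4}
Constraint 3 (X < V) on D(X)={2,4,6} D(V)={1,2,4}: X {2,4,6}->{2}; V {1,2,4}->{4}
Constraint 4 (U != V) on D(U)={2,3,4,5} D(V)={4}: U {2,3,4,5}->{2,3,5}
So after constraint 4: D(X) = {2}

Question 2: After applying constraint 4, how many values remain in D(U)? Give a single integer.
Answer: 3

Derivation:
Constraint 1 (U < W) on D(U)={2,3,4,5} D(W)={1,4,6}: W {1,4,6}->{4,6}
Constraint 2 (U + V = W) on D(U)={2,3,4,5} D(V)={1,2,4,6} D(W)={4,6}: V {1,2,4,6}->{1,2,4}
Constraint 3 (X < V) on D(X)={2,4,6} D(V)={1,2,4}: X {2,4,6}->{2}; V {1,2,4}->{4}
Constraint 4 (U != V) on D(U)={2,3,4,5} D(V)={4}: U {2,3,4,5}->{2,3,5}
So after constraint 4: D(U)={2,3,5}, size = 3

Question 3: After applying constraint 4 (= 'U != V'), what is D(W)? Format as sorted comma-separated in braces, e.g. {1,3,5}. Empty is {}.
Answer: {4,6}

Derivation:
Constraint 1 (U < W) on D(U)={2,3,4,5} D(W)={1,4,6}: W {1,4,6}->{4,6}
Constraint 2 (U + V = W) on D(U)={2,3,4,5} D(V)={1,2,4,6} D(W)={4,6}: V {1,2,4,6}->{1,2,4}
Constraint 3 (X < V) on D(X)={2,4,6} D(V)={1,2,4}: X {2,4,6}->{2}; V {1,2,4}->{4}
Constraint 4 (U != V) on D(U)={2,3,4,5} D(V)={4}: U {2,3,4,5}->{2,3,5}
So after constraint 4: D(W) = {4,6}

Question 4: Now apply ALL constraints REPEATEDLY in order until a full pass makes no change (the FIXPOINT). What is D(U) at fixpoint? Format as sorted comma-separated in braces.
Answer: {2}

Derivation:
pass 0 (initial): D(U)={2,3,4,5}
pass 1: U {2,3,4,5}->{2,3,5}; V {1,2,4,6}->{4}; W {1,4,6}->{4,6}; X {2,4,6}->{2}
pass 2: U {2,3,5}->{2}; W {4,6}->{6}
pass 3: no change
Fixpoint after 3 passes: D(U) = {2}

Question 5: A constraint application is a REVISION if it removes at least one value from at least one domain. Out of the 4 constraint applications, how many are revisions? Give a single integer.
Answer: 4

Derivation:
Constraint 1 (U < W) on D(U)={2,3,4,5} D(W)={1,4,6}: W {1,4,6}->{4,6} => REVISION
Constraint 2 (U + V = W) on D(U)={2,3,4,5} D(V)={1,2,4,6} D(W)={4,6}: V {1,2,4,6}->{1,2,4} => REVISION
Constraint 3 (X < V) on D(X)={2,4,6} D(V)={1,2,4}: X {2,4,6}->{2}; V {1,2,4}->{4} => REVISION
Constraint 4 (U != V) on D(U)={2,3,4,5} D(V)={4}: U {2,3,4,5}->{2,3,5} => REVISION
Total revisions = 4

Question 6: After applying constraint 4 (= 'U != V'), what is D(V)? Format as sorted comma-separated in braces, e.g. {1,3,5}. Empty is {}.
Constraint 1 (U < W) on D(U)={2,3,4,5} D(W)={1,4,6}: W {1,4,6}->{4,6}
Constraint 2 (U + V = W) on D(U)={2,3,4,5} D(V)={1,2,4,6} D(W)={4,6}: V {1,2,4,6}->{1,2,4}
Constraint 3 (X < V) on D(X)={2,4,6} D(V)={1,2,4}: X {2,4,6}->{2}; V {1,2,4}->{4}
Constraint 4 (U != V) on D(U)={2,3,4,5} D(V)={4}: U {2,3,4,5}->{2,3,5}
So after constraint 4: D(V) = {4}

Answer: {4}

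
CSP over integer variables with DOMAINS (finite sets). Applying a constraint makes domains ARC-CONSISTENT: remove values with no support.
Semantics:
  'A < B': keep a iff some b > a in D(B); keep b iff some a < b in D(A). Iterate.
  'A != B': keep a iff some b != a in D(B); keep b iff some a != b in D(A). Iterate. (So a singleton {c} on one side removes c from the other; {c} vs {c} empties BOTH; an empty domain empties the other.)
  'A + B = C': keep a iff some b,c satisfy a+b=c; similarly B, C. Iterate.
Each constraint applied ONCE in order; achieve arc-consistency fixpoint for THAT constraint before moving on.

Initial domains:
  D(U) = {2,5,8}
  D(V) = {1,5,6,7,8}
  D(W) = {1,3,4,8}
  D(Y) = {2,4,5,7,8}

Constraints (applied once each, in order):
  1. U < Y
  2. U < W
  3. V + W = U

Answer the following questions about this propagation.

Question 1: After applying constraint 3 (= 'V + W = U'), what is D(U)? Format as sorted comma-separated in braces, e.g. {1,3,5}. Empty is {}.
Answer: {5}

Derivation:
Constraint 1 (U < Y) on D(U)={2,5,8} D(Y)={2,4,5,7,8}: U {2,5,8}->{2,5}; Y {2,4,5,7,8}->{4,5,7,8}
Constraint 2 (U < W) on D(U)={2,5} D(W)={1,3,4,8}: W {1,3,4,8}->{3,4,8}
Constraint 3 (V + W = U) on D(V)={1,5,6,7,8} D(W)={3,4,8} D(U)={2,5}: V {1,5,6,7,8}->{1}; W {3,4,8}->{4}; U {2,5}->{5}
So after constraint 3: D(U) = {5}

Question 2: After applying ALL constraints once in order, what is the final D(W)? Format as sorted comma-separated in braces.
Answer: {4}

Derivation:
Constraint 1 (U < Y) on D(U)={2,5,8} D(Y)={2,4,5,7,8}: U {2,5,8}->{2,5}; Y {2,4,5,7,8}->{4,5,7,8}
Constraint 2 (U < W) on D(U)={2,5} D(W)={1,3,4,8}: W {1,3,4,8}->{3,4,8}
Constraint 3 (V + W = U) on D(V)={1,5,6,7,8} D(W)={3,4,8} D(U)={2,5}: V {1,5,6,7,8}->{1}; W {3,4,8}->{4}; U {2,5}->{5}
So after all 3 constraints: D(W) = {4}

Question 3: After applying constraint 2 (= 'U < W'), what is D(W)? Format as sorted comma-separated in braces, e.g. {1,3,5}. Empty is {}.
Constraint 1 (U < Y) on D(U)={2,5,8} D(Y)={2,4,5,7,8}: U {2,5,8}->{2,5}; Y {2,4,5,7,8}->{4,5,7,8}
Constraint 2 (U < W) on D(U)={2,5} D(W)={1,3,4,8}: W {1,3,4,8}->{3,4,8}
So after constraint 2: D(W) = {3,4,8}

Answer: {3,4,8}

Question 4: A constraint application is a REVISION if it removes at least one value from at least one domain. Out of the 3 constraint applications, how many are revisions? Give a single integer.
Answer: 3

Derivation:
Constraint 1 (U < Y) on D(U)={2,5,8} D(Y)={2,4,5,7,8}: U {2,5,8}->{2,5}; Y {2,4,5,7,8}->{4,5,7,8} => REVISION
Constraint 2 (U < W) on D(U)={2,5} D(W)={1,3,4,8}: W {1,3,4,8}->{3,4,8} => REVISION
Constraint 3 (V + W = U) on D(V)={1,5,6,7,8} D(W)={3,4,8} D(U)={2,5}: V {1,5,6,7,8}->{1}; W {3,4,8}->{4}; U {2,5}->{5} => REVISION
Total revisions = 3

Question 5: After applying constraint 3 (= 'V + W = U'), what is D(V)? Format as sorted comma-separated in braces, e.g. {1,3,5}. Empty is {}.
Constraint 1 (U < Y) on D(U)={2,5,8} D(Y)={2,4,5,7,8}: U {2,5,8}->{2,5}; Y {2,4,5,7,8}->{4,5,7,8}
Constraint 2 (U < W) on D(U)={2,5} D(W)={1,3,4,8}: W {1,3,4,8}->{3,4,8}
Constraint 3 (V + W = U) on D(V)={1,5,6,7,8} D(W)={3,4,8} D(U)={2,5}: V {1,5,6,7,8}->{1}; W {3,4,8}->{4}; U {2,5}->{5}
So after constraint 3: D(V) = {1}

Answer: {1}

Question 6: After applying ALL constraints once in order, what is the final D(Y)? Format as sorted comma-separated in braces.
Constraint 1 (U < Y) on D(U)={2,5,8} D(Y)={2,4,5,7,8}: U {2,5,8}->{2,5}; Y {2,4,5,7,8}->{4,5,7,8}
Constraint 2 (U < W) on D(U)={2,5} D(W)={1,3,4,8}: W {1,3,4,8}->{3,4,8}
Constraint 3 (V + W = U) on D(V)={1,5,6,7,8} D(W)={3,4,8} D(U)={2,5}: V {1,5,6,7,8}->{1}; W {3,4,8}->{4}; U {2,5}->{5}
So after all 3 constraints: D(Y) = {4,5,7,8}

Answer: {4,5,7,8}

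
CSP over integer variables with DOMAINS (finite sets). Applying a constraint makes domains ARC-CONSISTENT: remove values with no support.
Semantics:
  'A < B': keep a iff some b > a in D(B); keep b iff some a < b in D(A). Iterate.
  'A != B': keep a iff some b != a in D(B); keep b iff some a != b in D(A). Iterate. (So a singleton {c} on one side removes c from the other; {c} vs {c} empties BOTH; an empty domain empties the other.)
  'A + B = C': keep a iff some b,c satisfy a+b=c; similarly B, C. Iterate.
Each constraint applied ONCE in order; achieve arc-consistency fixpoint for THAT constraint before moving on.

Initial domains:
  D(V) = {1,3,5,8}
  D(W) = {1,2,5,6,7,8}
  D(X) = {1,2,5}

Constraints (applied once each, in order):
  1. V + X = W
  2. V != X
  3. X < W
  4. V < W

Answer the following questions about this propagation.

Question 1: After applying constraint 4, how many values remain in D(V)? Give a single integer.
Constraint 1 (V + X = W) on D(V)={1,3,5,8} D(X)={1,2,5} D(W)={1,2,5,6,7,8}: V {1,3,5,8}->{1,3,5}; W {1,2,5,6,7,8}->{2,5,6,7,8}
Constraint 2 (V != X) on D(V)={1,3,5} D(X)={1,2,5}: no change
Constraint 3 (X < W) on D(X)={1,2,5} D(W)={2,5,6,7,8}: no change
Constraint 4 (V < W) on D(V)={1,3,5} D(W)={2,5,6,7,8}: no change
So after constraint 4: D(V)={1,3,5}, size = 3

Answer: 3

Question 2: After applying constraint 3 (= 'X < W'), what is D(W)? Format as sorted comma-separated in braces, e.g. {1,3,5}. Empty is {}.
Constraint 1 (V + X = W) on D(V)={1,3,5,8} D(X)={1,2,5} D(W)={1,2,5,6,7,8}: V {1,3,5,8}->{1,3,5}; W {1,2,5,6,7,8}->{2,5,6,7,8}
Constraint 2 (V != X) on D(V)={1,3,5} D(X)={1,2,5}: no change
Constraint 3 (X < W) on D(X)={1,2,5} D(W)={2,5,6,7,8}: no change
So after constraint 3: D(W) = {2,5,6,7,8}

Answer: {2,5,6,7,8}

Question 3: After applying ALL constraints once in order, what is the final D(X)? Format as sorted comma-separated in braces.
Answer: {1,2,5}

Derivation:
Constraint 1 (V + X = W) on D(V)={1,3,5,8} D(X)={1,2,5} D(W)={1,2,5,6,7,8}: V {1,3,5,8}->{1,3,5}; W {1,2,5,6,7,8}->{2,5,6,7,8}
Constraint 2 (V != X) on D(V)={1,3,5} D(X)={1,2,5}: no change
Constraint 3 (X < W) on D(X)={1,2,5} D(W)={2,5,6,7,8}: no change
Constraint 4 (V < W) on D(V)={1,3,5} D(W)={2,5,6,7,8}: no change
So after all 4 constraints: D(X) = {1,2,5}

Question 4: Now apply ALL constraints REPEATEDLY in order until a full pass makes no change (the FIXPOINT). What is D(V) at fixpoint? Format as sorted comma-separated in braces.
pass 0 (initial): D(V)={1,3,5,8}
pass 1: V {1,3,5,8}->{1,3,5}; W {1,2,5,6,7,8}->{2,5,6,7,8}
pass 2: no change
Fixpoint after 2 passes: D(V) = {1,3,5}

Answer: {1,3,5}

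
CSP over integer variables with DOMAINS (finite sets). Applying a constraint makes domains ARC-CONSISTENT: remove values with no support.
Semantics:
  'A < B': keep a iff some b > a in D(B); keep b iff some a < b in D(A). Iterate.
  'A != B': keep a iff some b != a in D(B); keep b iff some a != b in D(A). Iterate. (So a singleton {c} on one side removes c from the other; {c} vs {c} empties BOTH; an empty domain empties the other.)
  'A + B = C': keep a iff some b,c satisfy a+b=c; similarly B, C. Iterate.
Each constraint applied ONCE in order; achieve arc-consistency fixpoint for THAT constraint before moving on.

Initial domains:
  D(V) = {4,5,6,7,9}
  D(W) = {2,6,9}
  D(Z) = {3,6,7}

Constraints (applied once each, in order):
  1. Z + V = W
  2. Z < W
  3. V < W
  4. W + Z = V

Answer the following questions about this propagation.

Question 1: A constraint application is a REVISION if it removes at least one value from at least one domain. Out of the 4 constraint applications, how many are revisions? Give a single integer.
Constraint 1 (Z + V = W) on D(Z)={3,6,7} D(V)={4,5,6,7,9} D(W)={2,6,9}: Z {3,6,7}->{3}; V {4,5,6,7,9}->{6}; W {2,6,9}->{9} => REVISION
Constraint 2 (Z < W) on D(Z)={3} D(W)={9}: no change => not a revision
Constraint 3 (V < W) on D(V)={6} D(W)={9}: no change => not a revision
Constraint 4 (W + Z = V) on D(W)={9} D(Z)={3} D(V)={6}: W {9}->{}; Z {3}->{}; V {6}->{} => REVISION
Total revisions = 2

Answer: 2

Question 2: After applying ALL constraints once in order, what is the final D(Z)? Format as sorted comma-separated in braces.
Answer: {}

Derivation:
Constraint 1 (Z + V = W) on D(Z)={3,6,7} D(V)={4,5,6,7,9} D(W)={2,6,9}: Z {3,6,7}->{3}; V {4,5,6,7,9}->{6}; W {2,6,9}->{9}
Constraint 2 (Z < W) on D(Z)={3} D(W)={9}: no change
Constraint 3 (V < W) on D(V)={6} D(W)={9}: no change
Constraint 4 (W + Z = V) on D(W)={9} D(Z)={3} D(V)={6}: W {9}->{}; Z {3}->{}; V {6}->{}
So after all 4 constraints: D(Z) = {}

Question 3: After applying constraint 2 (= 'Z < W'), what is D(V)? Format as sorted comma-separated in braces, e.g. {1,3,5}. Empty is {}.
Answer: {6}

Derivation:
Constraint 1 (Z + V = W) on D(Z)={3,6,7} D(V)={4,5,6,7,9} D(W)={2,6,9}: Z {3,6,7}->{3}; V {4,5,6,7,9}->{6}; W {2,6,9}->{9}
Constraint 2 (Z < W) on D(Z)={3} D(W)={9}: no change
So after constraint 2: D(V) = {6}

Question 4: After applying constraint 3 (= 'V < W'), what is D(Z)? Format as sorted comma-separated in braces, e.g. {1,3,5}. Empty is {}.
Answer: {3}

Derivation:
Constraint 1 (Z + V = W) on D(Z)={3,6,7} D(V)={4,5,6,7,9} D(W)={2,6,9}: Z {3,6,7}->{3}; V {4,5,6,7,9}->{6}; W {2,6,9}->{9}
Constraint 2 (Z < W) on D(Z)={3} D(W)={9}: no change
Constraint 3 (V < W) on D(V)={6} D(W)={9}: no change
So after constraint 3: D(Z) = {3}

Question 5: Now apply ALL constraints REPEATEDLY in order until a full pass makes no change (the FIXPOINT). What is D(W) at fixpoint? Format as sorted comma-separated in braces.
pass 0 (initial): D(W)={2,6,9}
pass 1: V {4,5,6,7,9}->{}; W {2,6,9}->{}; Z {3,6,7}->{}
pass 2: no change
Fixpoint after 2 passes: D(W) = {}

Answer: {}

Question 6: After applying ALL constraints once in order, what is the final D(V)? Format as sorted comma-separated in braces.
Constraint 1 (Z + V = W) on D(Z)={3,6,7} D(V)={4,5,6,7,9} D(W)={2,6,9}: Z {3,6,7}->{3}; V {4,5,6,7,9}->{6}; W {2,6,9}->{9}
Constraint 2 (Z < W) on D(Z)={3} D(W)={9}: no change
Constraint 3 (V < W) on D(V)={6} D(W)={9}: no change
Constraint 4 (W + Z = V) on D(W)={9} D(Z)={3} D(V)={6}: W {9}->{}; Z {3}->{}; V {6}->{}
So after all 4 constraints: D(V) = {}

Answer: {}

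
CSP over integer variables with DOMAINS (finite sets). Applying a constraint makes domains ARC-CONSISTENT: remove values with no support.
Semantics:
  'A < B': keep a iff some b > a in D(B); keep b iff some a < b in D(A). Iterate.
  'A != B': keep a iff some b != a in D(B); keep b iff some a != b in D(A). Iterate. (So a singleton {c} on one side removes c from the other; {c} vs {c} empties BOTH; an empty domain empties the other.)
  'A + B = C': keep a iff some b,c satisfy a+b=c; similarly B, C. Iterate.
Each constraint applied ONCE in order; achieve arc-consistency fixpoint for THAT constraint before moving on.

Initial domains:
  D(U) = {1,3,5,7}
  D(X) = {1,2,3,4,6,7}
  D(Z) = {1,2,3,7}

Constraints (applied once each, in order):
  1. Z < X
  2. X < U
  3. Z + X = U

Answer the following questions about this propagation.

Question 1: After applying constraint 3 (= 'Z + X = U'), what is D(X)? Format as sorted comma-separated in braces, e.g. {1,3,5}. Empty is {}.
Answer: {2,3,4,6}

Derivation:
Constraint 1 (Z < X) on D(Z)={1,2,3,7} D(X)={1,2,3,4,6,7}: Z {1,2,3,7}->{1,2,3}; X {1,2,3,4,6,7}->{2,3,4,6,7}
Constraint 2 (X < U) on D(X)={2,3,4,6,7} D(U)={1,3,5,7}: X {2,3,4,6,7}->{2,3,4,6}; U {1,3,5,7}->{3,5,7}
Constraint 3 (Z + X = U) on D(Z)={1,2,3} D(X)={2,3,4,6} D(U)={3,5,7}: no change
So after constraint 3: D(X) = {2,3,4,6}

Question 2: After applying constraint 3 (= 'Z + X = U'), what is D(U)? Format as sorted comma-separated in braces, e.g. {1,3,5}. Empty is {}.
Answer: {3,5,7}

Derivation:
Constraint 1 (Z < X) on D(Z)={1,2,3,7} D(X)={1,2,3,4,6,7}: Z {1,2,3,7}->{1,2,3}; X {1,2,3,4,6,7}->{2,3,4,6,7}
Constraint 2 (X < U) on D(X)={2,3,4,6,7} D(U)={1,3,5,7}: X {2,3,4,6,7}->{2,3,4,6}; U {1,3,5,7}->{3,5,7}
Constraint 3 (Z + X = U) on D(Z)={1,2,3} D(X)={2,3,4,6} D(U)={3,5,7}: no change
So after constraint 3: D(U) = {3,5,7}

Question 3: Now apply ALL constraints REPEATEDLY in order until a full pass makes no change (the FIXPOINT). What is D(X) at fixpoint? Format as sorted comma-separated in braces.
Answer: {2,3,4,6}

Derivation:
pass 0 (initial): D(X)={1,2,3,4,6,7}
pass 1: U {1,3,5,7}->{3,5,7}; X {1,2,3,4,6,7}->{2,3,4,6}; Z {1,2,3,7}->{1,2,3}
pass 2: no change
Fixpoint after 2 passes: D(X) = {2,3,4,6}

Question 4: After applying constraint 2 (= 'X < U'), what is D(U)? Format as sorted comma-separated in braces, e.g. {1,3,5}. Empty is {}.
Answer: {3,5,7}

Derivation:
Constraint 1 (Z < X) on D(Z)={1,2,3,7} D(X)={1,2,3,4,6,7}: Z {1,2,3,7}->{1,2,3}; X {1,2,3,4,6,7}->{2,3,4,6,7}
Constraint 2 (X < U) on D(X)={2,3,4,6,7} D(U)={1,3,5,7}: X {2,3,4,6,7}->{2,3,4,6}; U {1,3,5,7}->{3,5,7}
So after constraint 2: D(U) = {3,5,7}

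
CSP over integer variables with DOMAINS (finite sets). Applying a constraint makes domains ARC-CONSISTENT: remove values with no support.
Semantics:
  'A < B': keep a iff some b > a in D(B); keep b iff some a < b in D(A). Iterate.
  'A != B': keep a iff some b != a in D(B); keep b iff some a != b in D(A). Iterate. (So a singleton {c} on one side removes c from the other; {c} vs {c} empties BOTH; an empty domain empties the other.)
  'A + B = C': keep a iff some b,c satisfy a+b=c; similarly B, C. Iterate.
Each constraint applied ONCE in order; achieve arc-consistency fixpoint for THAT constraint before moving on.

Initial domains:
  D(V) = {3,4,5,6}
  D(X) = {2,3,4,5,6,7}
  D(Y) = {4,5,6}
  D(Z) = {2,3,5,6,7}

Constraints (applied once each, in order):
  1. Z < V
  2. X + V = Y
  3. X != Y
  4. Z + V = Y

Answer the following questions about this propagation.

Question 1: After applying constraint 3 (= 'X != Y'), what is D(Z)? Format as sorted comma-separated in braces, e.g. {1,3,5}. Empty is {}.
Answer: {2,3,5}

Derivation:
Constraint 1 (Z < V) on D(Z)={2,3,5,6,7} D(V)={3,4,5,6}: Z {2,3,5,6,7}->{2,3,5}
Constraint 2 (X + V = Y) on D(X)={2,3,4,5,6,7} D(V)={3,4,5,6} D(Y)={4,5,6}: X {2,3,4,5,6,7}->{2,3}; V {3,4,5,6}->{3,4}; Y {4,5,6}->{5,6}
Constraint 3 (X != Y) on D(X)={2,3} D(Y)={5,6}: no change
So after constraint 3: D(Z) = {2,3,5}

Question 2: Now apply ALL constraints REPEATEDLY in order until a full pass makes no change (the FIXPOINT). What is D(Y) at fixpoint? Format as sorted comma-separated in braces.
Answer: {5,6}

Derivation:
pass 0 (initial): D(Y)={4,5,6}
pass 1: V {3,4,5,6}->{3,4}; X {2,3,4,5,6,7}->{2,3}; Y {4,5,6}->{5,6}; Z {2,3,5,6,7}->{2,3}
pass 2: no change
Fixpoint after 2 passes: D(Y) = {5,6}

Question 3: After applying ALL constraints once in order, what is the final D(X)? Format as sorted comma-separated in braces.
Answer: {2,3}

Derivation:
Constraint 1 (Z < V) on D(Z)={2,3,5,6,7} D(V)={3,4,5,6}: Z {2,3,5,6,7}->{2,3,5}
Constraint 2 (X + V = Y) on D(X)={2,3,4,5,6,7} D(V)={3,4,5,6} D(Y)={4,5,6}: X {2,3,4,5,6,7}->{2,3}; V {3,4,5,6}->{3,4}; Y {4,5,6}->{5,6}
Constraint 3 (X != Y) on D(X)={2,3} D(Y)={5,6}: no change
Constraint 4 (Z + V = Y) on D(Z)={2,3,5} D(V)={3,4} D(Y)={5,6}: Z {2,3,5}->{2,3}
So after all 4 constraints: D(X) = {2,3}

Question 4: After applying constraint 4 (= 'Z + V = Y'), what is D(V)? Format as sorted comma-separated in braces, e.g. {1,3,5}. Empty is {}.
Answer: {3,4}

Derivation:
Constraint 1 (Z < V) on D(Z)={2,3,5,6,7} D(V)={3,4,5,6}: Z {2,3,5,6,7}->{2,3,5}
Constraint 2 (X + V = Y) on D(X)={2,3,4,5,6,7} D(V)={3,4,5,6} D(Y)={4,5,6}: X {2,3,4,5,6,7}->{2,3}; V {3,4,5,6}->{3,4}; Y {4,5,6}->{5,6}
Constraint 3 (X != Y) on D(X)={2,3} D(Y)={5,6}: no change
Constraint 4 (Z + V = Y) on D(Z)={2,3,5} D(V)={3,4} D(Y)={5,6}: Z {2,3,5}->{2,3}
So after constraint 4: D(V) = {3,4}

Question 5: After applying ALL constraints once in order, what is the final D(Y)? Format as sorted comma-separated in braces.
Constraint 1 (Z < V) on D(Z)={2,3,5,6,7} D(V)={3,4,5,6}: Z {2,3,5,6,7}->{2,3,5}
Constraint 2 (X + V = Y) on D(X)={2,3,4,5,6,7} D(V)={3,4,5,6} D(Y)={4,5,6}: X {2,3,4,5,6,7}->{2,3}; V {3,4,5,6}->{3,4}; Y {4,5,6}->{5,6}
Constraint 3 (X != Y) on D(X)={2,3} D(Y)={5,6}: no change
Constraint 4 (Z + V = Y) on D(Z)={2,3,5} D(V)={3,4} D(Y)={5,6}: Z {2,3,5}->{2,3}
So after all 4 constraints: D(Y) = {5,6}

Answer: {5,6}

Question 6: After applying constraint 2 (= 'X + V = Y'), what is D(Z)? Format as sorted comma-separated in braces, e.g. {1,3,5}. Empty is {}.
Constraint 1 (Z < V) on D(Z)={2,3,5,6,7} D(V)={3,4,5,6}: Z {2,3,5,6,7}->{2,3,5}
Constraint 2 (X + V = Y) on D(X)={2,3,4,5,6,7} D(V)={3,4,5,6} D(Y)={4,5,6}: X {2,3,4,5,6,7}->{2,3}; V {3,4,5,6}->{3,4}; Y {4,5,6}->{5,6}
So after constraint 2: D(Z) = {2,3,5}

Answer: {2,3,5}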